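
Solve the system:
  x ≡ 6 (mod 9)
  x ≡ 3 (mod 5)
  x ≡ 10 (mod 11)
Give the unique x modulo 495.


Moduli 9, 5, 11 are pairwise coprime; by CRT there is a unique solution modulo M = 9 · 5 · 11 = 495.
Solve pairwise, accumulating the modulus:
  Start with x ≡ 6 (mod 9).
  Combine with x ≡ 3 (mod 5): since gcd(9, 5) = 1, we get a unique residue mod 45.
    Write x = 6 + 9·t and substitute into x ≡ 3 (mod 5): 9·t ≡ 3 − 6 = -3 (mod 5).
    Reduce coefficients mod 5: 4·t ≡ 2 (mod 5).
    The inverse of 4 mod 5 is 4 (since 4·4 = 16 = 3·5 + 1), so t ≡ 4·2 = 8 ≡ 3 (mod 5).
    Then x = 6 + 9·3 = 33, valid modulo lcm(9, 5) = 45: x ≡ 33 (mod 45).
  Combine with x ≡ 10 (mod 11): since gcd(45, 11) = 1, we get a unique residue mod 495.
    Write x = 33 + 45·t and substitute into x ≡ 10 (mod 11): 45·t ≡ 10 − 33 = -23 (mod 11).
    Reduce coefficients mod 11: 1·t ≡ 10 (mod 11).
    So t ≡ 10 (mod 11).
    Then x = 33 + 45·10 = 483, valid modulo lcm(45, 11) = 495: x ≡ 483 (mod 495).
Verify: 483 mod 9 = 6 ✓, 483 mod 5 = 3 ✓, 483 mod 11 = 10 ✓.

x ≡ 483 (mod 495).


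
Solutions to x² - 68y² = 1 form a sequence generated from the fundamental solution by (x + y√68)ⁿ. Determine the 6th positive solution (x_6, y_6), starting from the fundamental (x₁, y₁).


Step 1: Find the fundamental solution (x₁, y₁) of x² - 68y² = 1.
  Expand √68 as a continued fraction. a₀ = ⌊√68⌋ = 8; iterate m_{k+1} = d_k·a_k − m_k, d_{k+1} = (68 − m_{k+1}²)/d_k, a_{k+1} = ⌊(a₀ + m_{k+1})/d_{k+1}⌋ (starting m₀ = 0, d₀ = 1), with convergents p_k = a_k·p_{k-1} + p_{k-2}, q_k = a_k·q_{k-1} + q_{k-2} (p₋₁ = 1, q₋₁ = 0):
  k = 0: a₀ = 8; p₀/q₀ = 8/1; p₀² − 68·q₀² = 64 − 68 = -4.
  k = 1: m = 8, d = 4, a = ⌊(8 + 8)/4⌋ = 4; p/q = (4·8 + 1)/(4·1 + 0) = 33/4; p² − 68·q² = 1089 − 1088 = 1.
  The first convergent with p² − 68·q² = 1 gives the fundamental solution (x₁, y₁) = (33, 4).
Step 2: Apply the recurrence (x_{n+1}, y_{n+1}) = (x₁x_n + 68y₁y_n, x₁y_n + y₁x_n) repeatedly.
  From (x_1, y_1) = (33, 4): x_2 = 33·33 + 68·4·4 = 2177; y_2 = 33·4 + 4·33 = 264.
  From (x_2, y_2) = (2177, 264): x_3 = 33·2177 + 68·4·264 = 143649; y_3 = 33·264 + 4·2177 = 17420.
  From (x_3, y_3) = (143649, 17420): x_4 = 33·143649 + 68·4·17420 = 9478657; y_4 = 33·17420 + 4·143649 = 1149456.
  From (x_4, y_4) = (9478657, 1149456): x_5 = 33·9478657 + 68·4·1149456 = 625447713; y_5 = 33·1149456 + 4·9478657 = 75846676.
  From (x_5, y_5) = (625447713, 75846676): x_6 = 33·625447713 + 68·4·75846676 = 41270070401; y_6 = 33·75846676 + 4·625447713 = 5004731160.
Step 3: Verify x_6² - 68·y_6² = 1703218710903496300801 - 1703218710903496300800 = 1 (should be 1). ✓

(x_1, y_1) = (33, 4); (x_6, y_6) = (41270070401, 5004731160).


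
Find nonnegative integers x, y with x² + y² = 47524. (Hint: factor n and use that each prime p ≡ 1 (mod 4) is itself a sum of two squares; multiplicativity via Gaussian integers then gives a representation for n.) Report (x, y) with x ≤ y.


Step 1: Factor n = 47524 = 2^2 · 109^2.
Step 2: Check the mod-4 condition on each prime factor: 2 = 2 (special); 109 ≡ 1 (mod 4), exponent 2.
All primes ≡ 3 (mod 4) appear to even exponent (or don't appear), so by the two-squares theorem n IS expressible as a sum of two squares.
Step 3: Build a representation. Group n = k² · m with k = 2 and m = 109 · 109 = 11881 (a product of primes ≡ 1 (mod 4)); a representation of m scales to one of n via (k·x)² + (k·y)² = k²(x² + y²). Each prime p ≡ 1 (mod 4) is itself a sum of two squares; find a² by testing p − a² for a perfect square:
  109: 109 − 1² = 108, 109 − 2² = 105, 109 − 3² = 100 = 10² ⇒ 109 = 3² + 10².
  Combine using the Brahmagupta–Fibonacci identity (a² + b²)(c² + d²) = (ac − bd)² + (ad + bc)² = (ac + bd)² + (ad − bc)²:
  109 · 109 = 11881: from (3² + 10²)(3² + 10²), take (3·3 − 10·10, 3·10 + 10·3) = (9 − 100, 30 + 30) = (-91, 60); dropping signs (only squares matter) gives (91, 60); check 91² + 60² = 8281 + 3600 = 11881 ✓.
  Scale by k = 2: (2·91, 2·60) = (182, 120).
Step 4: Order so x ≤ y and verify: 120² + 182² = 14400 + 33124 = 47524 = n. ✓

n = 47524 = 120² + 182² (one valid representation with x ≤ y).


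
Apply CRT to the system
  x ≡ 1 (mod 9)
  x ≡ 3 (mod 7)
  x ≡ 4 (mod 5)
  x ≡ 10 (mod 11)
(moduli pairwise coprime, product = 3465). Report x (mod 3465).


Product of moduli M = 9 · 7 · 5 · 11 = 3465.
Merge one congruence at a time:
  Start: x ≡ 1 (mod 9).
  Combine with x ≡ 3 (mod 7); new modulus lcm = 63.
    Write x = 1 + 9·t and substitute into x ≡ 3 (mod 7): 9·t ≡ 3 − 1 = 2 (mod 7).
    Reduce coefficients mod 7: 2·t ≡ 2 (mod 7).
    The inverse of 2 mod 7 is 4 (since 2·4 = 8 = 1·7 + 1), so t ≡ 4·2 = 8 ≡ 1 (mod 7).
    Then x = 1 + 9·1 = 10, valid modulo lcm(9, 7) = 63: x ≡ 10 (mod 63).
  Combine with x ≡ 4 (mod 5); new modulus lcm = 315.
    Write x = 10 + 63·t and substitute into x ≡ 4 (mod 5): 63·t ≡ 4 − 10 = -6 (mod 5).
    Reduce coefficients mod 5: 3·t ≡ 4 (mod 5).
    The inverse of 3 mod 5 is 2 (since 3·2 = 6 = 1·5 + 1), so t ≡ 2·4 = 8 ≡ 3 (mod 5).
    Then x = 10 + 63·3 = 199, valid modulo lcm(63, 5) = 315: x ≡ 199 (mod 315).
  Combine with x ≡ 10 (mod 11); new modulus lcm = 3465.
    Write x = 199 + 315·t and substitute into x ≡ 10 (mod 11): 315·t ≡ 10 − 199 = -189 (mod 11).
    Reduce coefficients mod 11: 7·t ≡ 9 (mod 11).
    The inverse of 7 mod 11 is 8 (since 7·8 = 56 = 5·11 + 1), so t ≡ 8·9 = 72 ≡ 6 (mod 11).
    Then x = 199 + 315·6 = 2089, valid modulo lcm(315, 11) = 3465: x ≡ 2089 (mod 3465).
Verify against each original: 2089 mod 9 = 1, 2089 mod 7 = 3, 2089 mod 5 = 4, 2089 mod 11 = 10.

x ≡ 2089 (mod 3465).


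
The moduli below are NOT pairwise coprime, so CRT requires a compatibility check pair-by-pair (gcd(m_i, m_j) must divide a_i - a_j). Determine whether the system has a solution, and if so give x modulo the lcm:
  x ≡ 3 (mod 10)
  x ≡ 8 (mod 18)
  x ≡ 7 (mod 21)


Moduli 10, 18, 21 are not pairwise coprime, so CRT works modulo lcm(m_i) when all pairwise compatibility conditions hold.
Pairwise compatibility: gcd(m_i, m_j) must divide a_i - a_j for every pair.
Merge one congruence at a time:
  Start: x ≡ 3 (mod 10).
  Combine with x ≡ 8 (mod 18): gcd(10, 18) = 2, and 8 - 3 = 5 is NOT divisible by 2.
    ⇒ system is inconsistent (no integer solution).

No solution (the system is inconsistent).


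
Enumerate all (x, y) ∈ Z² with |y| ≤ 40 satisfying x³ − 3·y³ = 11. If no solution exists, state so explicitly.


The equation is x³ - 3y³ = 11. For fixed y, x³ = 3·y³ + 11, so a solution requires the RHS to be a perfect cube.
Strategy: iterate y from -40 to 40, compute RHS = 3·y³ + 11, and check whether it is a (positive or negative) perfect cube.
Check small values of y:
  y = 0: RHS = 11 is not a perfect cube.
  y = 1: RHS = 14 is not a perfect cube.
  y = -1: RHS = 8 = (2)³ ⇒ x = 2 works.
  y = 2: RHS = 35 is not a perfect cube.
  y = -2: RHS = -13 is not a perfect cube.
  y = 3: RHS = 92 is not a perfect cube.
  y = -3: RHS = -70 is not a perfect cube.
Continuing the search up to |y| = 40 finds no further solutions beyond those listed.
Collected solutions: (2, -1).

Solutions (with |y| ≤ 40): (2, -1).


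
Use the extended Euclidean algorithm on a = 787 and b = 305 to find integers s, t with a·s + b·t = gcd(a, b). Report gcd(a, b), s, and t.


Euclidean algorithm on (787, 305) — divide until remainder is 0:
  787 = 2 · 305 + 177
  305 = 1 · 177 + 128
  177 = 1 · 128 + 49
  128 = 2 · 49 + 30
  49 = 1 · 30 + 19
  30 = 1 · 19 + 11
  19 = 1 · 11 + 8
  11 = 1 · 8 + 3
  8 = 2 · 3 + 2
  3 = 1 · 2 + 1
  2 = 2 · 1 + 0
gcd(787, 305) = 1.
Track Bezout coefficients alongside the remainders: start with r₀ = 787 = a·1 + b·0 (s = 1, t = 0) and r₁ = 305 = a·0 + b·1 (s = 0, t = 1); each new remainder r_{k+1} = r_{k-1} − q_k·r_k inherits s_{k+1} = s_{k-1} − q_k·s_k, t_{k+1} = t_{k-1} − q_k·t_k, so r_k = a·s_k + b·t_k at every step:
  q = 2: r = 177, s = 1 − 2·0 = 1, t = 0 − 2·1 = -2  (check: 787·1 + 305·(-2) = 177)
  q = 1: r = 128, s = 0 − 1·1 = -1, t = 1 − 1·(-2) = 3  (check: 787·(-1) + 305·3 = 128)
  q = 1: r = 49, s = 1 − 1·(-1) = 2, t = -2 − 1·3 = -5  (check: 787·2 + 305·(-5) = 49)
  q = 2: r = 30, s = -1 − 2·2 = -5, t = 3 − 2·(-5) = 13  (check: 787·(-5) + 305·13 = 30)
  q = 1: r = 19, s = 2 − 1·(-5) = 7, t = -5 − 1·13 = -18  (check: 787·7 + 305·(-18) = 19)
  q = 1: r = 11, s = -5 − 1·7 = -12, t = 13 − 1·(-18) = 31  (check: 787·(-12) + 305·31 = 11)
  q = 1: r = 8, s = 7 − 1·(-12) = 19, t = -18 − 1·31 = -49  (check: 787·19 + 305·(-49) = 8)
  q = 1: r = 3, s = -12 − 1·19 = -31, t = 31 − 1·(-49) = 80  (check: 787·(-31) + 305·80 = 3)
  q = 2: r = 2, s = 19 − 2·(-31) = 81, t = -49 − 2·80 = -209  (check: 787·81 + 305·(-209) = 2)
  q = 1: r = 1, s = -31 − 1·81 = -112, t = 80 − 1·(-209) = 289  (check: 787·(-112) + 305·289 = 1)
The row with r = 1 (the gcd) gives the Bezout coefficients s = -112, t = 289.
Result: 787 · (-112) + 305 · (289) = 1.

gcd(787, 305) = 1; s = -112, t = 289 (check: 787·(-112) + 305·289 = 1).


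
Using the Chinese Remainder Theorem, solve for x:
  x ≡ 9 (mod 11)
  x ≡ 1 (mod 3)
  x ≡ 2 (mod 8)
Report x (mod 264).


Moduli 11, 3, 8 are pairwise coprime; by CRT there is a unique solution modulo M = 11 · 3 · 8 = 264.
Solve pairwise, accumulating the modulus:
  Start with x ≡ 9 (mod 11).
  Combine with x ≡ 1 (mod 3): since gcd(11, 3) = 1, we get a unique residue mod 33.
    Write x = 9 + 11·t and substitute into x ≡ 1 (mod 3): 11·t ≡ 1 − 9 = -8 (mod 3).
    Reduce coefficients mod 3: 2·t ≡ 1 (mod 3).
    The inverse of 2 mod 3 is 2 (since 2·2 = 4 = 1·3 + 1), so t ≡ 2·1 = 2 ≡ 2 (mod 3).
    Then x = 9 + 11·2 = 31, valid modulo lcm(11, 3) = 33: x ≡ 31 (mod 33).
  Combine with x ≡ 2 (mod 8): since gcd(33, 8) = 1, we get a unique residue mod 264.
    Write x = 31 + 33·t and substitute into x ≡ 2 (mod 8): 33·t ≡ 2 − 31 = -29 (mod 8).
    Reduce coefficients mod 8: 1·t ≡ 3 (mod 8).
    So t ≡ 3 (mod 8).
    Then x = 31 + 33·3 = 130, valid modulo lcm(33, 8) = 264: x ≡ 130 (mod 264).
Verify: 130 mod 11 = 9 ✓, 130 mod 3 = 1 ✓, 130 mod 8 = 2 ✓.

x ≡ 130 (mod 264).


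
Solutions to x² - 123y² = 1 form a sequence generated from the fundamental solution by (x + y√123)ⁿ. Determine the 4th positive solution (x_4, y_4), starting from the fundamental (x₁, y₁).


Step 1: Find the fundamental solution (x₁, y₁) of x² - 123y² = 1.
  Expand √123 as a continued fraction. a₀ = ⌊√123⌋ = 11; iterate m_{k+1} = d_k·a_k − m_k, d_{k+1} = (123 − m_{k+1}²)/d_k, a_{k+1} = ⌊(a₀ + m_{k+1})/d_{k+1}⌋ (starting m₀ = 0, d₀ = 1), with convergents p_k = a_k·p_{k-1} + p_{k-2}, q_k = a_k·q_{k-1} + q_{k-2} (p₋₁ = 1, q₋₁ = 0):
  k = 0: a₀ = 11; p₀/q₀ = 11/1; p₀² − 123·q₀² = 121 − 123 = -2.
  k = 1: m = 11, d = 2, a = ⌊(11 + 11)/2⌋ = 11; p/q = (11·11 + 1)/(11·1 + 0) = 122/11; p² − 123·q² = 14884 − 14883 = 1.
  The first convergent with p² − 123·q² = 1 gives the fundamental solution (x₁, y₁) = (122, 11).
Step 2: Apply the recurrence (x_{n+1}, y_{n+1}) = (x₁x_n + 123y₁y_n, x₁y_n + y₁x_n) repeatedly.
  From (x_1, y_1) = (122, 11): x_2 = 122·122 + 123·11·11 = 29767; y_2 = 122·11 + 11·122 = 2684.
  From (x_2, y_2) = (29767, 2684): x_3 = 122·29767 + 123·11·2684 = 7263026; y_3 = 122·2684 + 11·29767 = 654885.
  From (x_3, y_3) = (7263026, 654885): x_4 = 122·7263026 + 123·11·654885 = 1772148577; y_4 = 122·654885 + 11·7263026 = 159789256.
Step 3: Verify x_4² - 123·y_4² = 3140510578963124929 - 3140510578963124928 = 1 (should be 1). ✓

(x_1, y_1) = (122, 11); (x_4, y_4) = (1772148577, 159789256).


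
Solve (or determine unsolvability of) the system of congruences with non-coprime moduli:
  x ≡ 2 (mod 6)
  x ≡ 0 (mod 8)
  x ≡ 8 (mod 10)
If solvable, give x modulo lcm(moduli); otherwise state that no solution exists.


Moduli 6, 8, 10 are not pairwise coprime, so CRT works modulo lcm(m_i) when all pairwise compatibility conditions hold.
Pairwise compatibility: gcd(m_i, m_j) must divide a_i - a_j for every pair.
Merge one congruence at a time:
  Start: x ≡ 2 (mod 6).
  Combine with x ≡ 0 (mod 8): gcd(6, 8) = 2; 0 - 2 = -2, which IS divisible by 2, so compatible.
    Write x = 2 + 6·t and substitute into x ≡ 0 (mod 8): 6·t ≡ 0 − 2 = -2 (mod 8).
    Divide the congruence (and modulus) by g = 2: 3·t ≡ -1 (mod 4).
    Reduce coefficients mod 4: 3·t ≡ 3 (mod 4).
    The inverse of 3 mod 4 is 3 (since 3·3 = 9 = 2·4 + 1), so t ≡ 3·3 = 9 ≡ 1 (mod 4).
    Then x = 2 + 6·1 = 8, valid modulo lcm(6, 8) = 24: x ≡ 8 (mod 24).
  Combine with x ≡ 8 (mod 10): gcd(24, 10) = 2; 8 - 8 = 0, which IS divisible by 2, so compatible.
    Write x = 8 + 24·t and substitute into x ≡ 8 (mod 10): 24·t ≡ 8 − 8 = 0 (mod 10).
    Divide the congruence (and modulus) by g = 2: 12·t ≡ 0 (mod 5).
    Reduce coefficients mod 5: 2·t ≡ 0 (mod 5).
    The inverse of 2 mod 5 is 3 (since 2·3 = 6 = 1·5 + 1), so t ≡ 3·0 = 0 ≡ 0 (mod 5).
    Then x = 8 + 24·0 = 8, valid modulo lcm(24, 10) = 120: x ≡ 8 (mod 120).
Verify: 8 mod 6 = 2, 8 mod 8 = 0, 8 mod 10 = 8.

x ≡ 8 (mod 120).


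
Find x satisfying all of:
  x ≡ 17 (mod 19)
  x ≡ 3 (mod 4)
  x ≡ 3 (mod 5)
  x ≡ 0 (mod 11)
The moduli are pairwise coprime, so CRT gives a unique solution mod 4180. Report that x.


Product of moduli M = 19 · 4 · 5 · 11 = 4180.
Merge one congruence at a time:
  Start: x ≡ 17 (mod 19).
  Combine with x ≡ 3 (mod 4); new modulus lcm = 76.
    Write x = 17 + 19·t and substitute into x ≡ 3 (mod 4): 19·t ≡ 3 − 17 = -14 (mod 4).
    Reduce coefficients mod 4: 3·t ≡ 2 (mod 4).
    The inverse of 3 mod 4 is 3 (since 3·3 = 9 = 2·4 + 1), so t ≡ 3·2 = 6 ≡ 2 (mod 4).
    Then x = 17 + 19·2 = 55, valid modulo lcm(19, 4) = 76: x ≡ 55 (mod 76).
  Combine with x ≡ 3 (mod 5); new modulus lcm = 380.
    Write x = 55 + 76·t and substitute into x ≡ 3 (mod 5): 76·t ≡ 3 − 55 = -52 (mod 5).
    Reduce coefficients mod 5: 1·t ≡ 3 (mod 5).
    So t ≡ 3 (mod 5).
    Then x = 55 + 76·3 = 283, valid modulo lcm(76, 5) = 380: x ≡ 283 (mod 380).
  Combine with x ≡ 0 (mod 11); new modulus lcm = 4180.
    Write x = 283 + 380·t and substitute into x ≡ 0 (mod 11): 380·t ≡ 0 − 283 = -283 (mod 11).
    Reduce coefficients mod 11: 6·t ≡ 3 (mod 11).
    The inverse of 6 mod 11 is 2 (since 6·2 = 12 = 1·11 + 1), so t ≡ 2·3 = 6 ≡ 6 (mod 11).
    Then x = 283 + 380·6 = 2563, valid modulo lcm(380, 11) = 4180: x ≡ 2563 (mod 4180).
Verify against each original: 2563 mod 19 = 17, 2563 mod 4 = 3, 2563 mod 5 = 3, 2563 mod 11 = 0.

x ≡ 2563 (mod 4180).


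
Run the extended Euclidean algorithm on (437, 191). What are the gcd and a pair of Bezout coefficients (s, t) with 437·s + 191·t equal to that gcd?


Euclidean algorithm on (437, 191) — divide until remainder is 0:
  437 = 2 · 191 + 55
  191 = 3 · 55 + 26
  55 = 2 · 26 + 3
  26 = 8 · 3 + 2
  3 = 1 · 2 + 1
  2 = 2 · 1 + 0
gcd(437, 191) = 1.
Track Bezout coefficients alongside the remainders: start with r₀ = 437 = a·1 + b·0 (s = 1, t = 0) and r₁ = 191 = a·0 + b·1 (s = 0, t = 1); each new remainder r_{k+1} = r_{k-1} − q_k·r_k inherits s_{k+1} = s_{k-1} − q_k·s_k, t_{k+1} = t_{k-1} − q_k·t_k, so r_k = a·s_k + b·t_k at every step:
  q = 2: r = 55, s = 1 − 2·0 = 1, t = 0 − 2·1 = -2  (check: 437·1 + 191·(-2) = 55)
  q = 3: r = 26, s = 0 − 3·1 = -3, t = 1 − 3·(-2) = 7  (check: 437·(-3) + 191·7 = 26)
  q = 2: r = 3, s = 1 − 2·(-3) = 7, t = -2 − 2·7 = -16  (check: 437·7 + 191·(-16) = 3)
  q = 8: r = 2, s = -3 − 8·7 = -59, t = 7 − 8·(-16) = 135  (check: 437·(-59) + 191·135 = 2)
  q = 1: r = 1, s = 7 − 1·(-59) = 66, t = -16 − 1·135 = -151  (check: 437·66 + 191·(-151) = 1)
The row with r = 1 (the gcd) gives the Bezout coefficients s = 66, t = -151.
Result: 437 · (66) + 191 · (-151) = 1.

gcd(437, 191) = 1; s = 66, t = -151 (check: 437·66 + 191·(-151) = 1).


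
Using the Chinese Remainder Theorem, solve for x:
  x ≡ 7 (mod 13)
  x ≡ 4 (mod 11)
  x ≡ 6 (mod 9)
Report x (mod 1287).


Moduli 13, 11, 9 are pairwise coprime; by CRT there is a unique solution modulo M = 13 · 11 · 9 = 1287.
Solve pairwise, accumulating the modulus:
  Start with x ≡ 7 (mod 13).
  Combine with x ≡ 4 (mod 11): since gcd(13, 11) = 1, we get a unique residue mod 143.
    Write x = 7 + 13·t and substitute into x ≡ 4 (mod 11): 13·t ≡ 4 − 7 = -3 (mod 11).
    Reduce coefficients mod 11: 2·t ≡ 8 (mod 11).
    The inverse of 2 mod 11 is 6 (since 2·6 = 12 = 1·11 + 1), so t ≡ 6·8 = 48 ≡ 4 (mod 11).
    Then x = 7 + 13·4 = 59, valid modulo lcm(13, 11) = 143: x ≡ 59 (mod 143).
  Combine with x ≡ 6 (mod 9): since gcd(143, 9) = 1, we get a unique residue mod 1287.
    Write x = 59 + 143·t and substitute into x ≡ 6 (mod 9): 143·t ≡ 6 − 59 = -53 (mod 9).
    Reduce coefficients mod 9: 8·t ≡ 1 (mod 9).
    The inverse of 8 mod 9 is 8 (since 8·8 = 64 = 7·9 + 1), so t ≡ 8·1 = 8 ≡ 8 (mod 9).
    Then x = 59 + 143·8 = 1203, valid modulo lcm(143, 9) = 1287: x ≡ 1203 (mod 1287).
Verify: 1203 mod 13 = 7 ✓, 1203 mod 11 = 4 ✓, 1203 mod 9 = 6 ✓.

x ≡ 1203 (mod 1287).


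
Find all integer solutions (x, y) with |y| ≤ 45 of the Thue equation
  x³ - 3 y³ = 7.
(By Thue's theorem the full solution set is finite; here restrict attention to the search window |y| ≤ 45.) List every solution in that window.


The equation is x³ - 3y³ = 7. For fixed y, x³ = 3·y³ + 7, so a solution requires the RHS to be a perfect cube.
Strategy: iterate y from -45 to 45, compute RHS = 3·y³ + 7, and check whether it is a (positive or negative) perfect cube.
Check small values of y:
  y = 0: RHS = 7 is not a perfect cube.
  y = 1: RHS = 10 is not a perfect cube.
  y = -1: RHS = 4 is not a perfect cube.
  y = 2: RHS = 31 is not a perfect cube.
  y = -2: RHS = -17 is not a perfect cube.
  y = 3: RHS = 88 is not a perfect cube.
  y = -3: RHS = -74 is not a perfect cube.
Continuing the search up to |y| = 45 finds no solutions either.
No (x, y) in the scanned range satisfies the equation.

No integer solutions with |y| ≤ 45.


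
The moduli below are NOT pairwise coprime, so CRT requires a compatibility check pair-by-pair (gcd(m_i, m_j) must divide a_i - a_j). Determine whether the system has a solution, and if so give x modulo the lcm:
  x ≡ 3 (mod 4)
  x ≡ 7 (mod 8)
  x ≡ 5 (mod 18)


Moduli 4, 8, 18 are not pairwise coprime, so CRT works modulo lcm(m_i) when all pairwise compatibility conditions hold.
Pairwise compatibility: gcd(m_i, m_j) must divide a_i - a_j for every pair.
Merge one congruence at a time:
  Start: x ≡ 3 (mod 4).
  Combine with x ≡ 7 (mod 8): gcd(4, 8) = 4; 7 - 3 = 4, which IS divisible by 4, so compatible.
    Write x = 3 + 4·t and substitute into x ≡ 7 (mod 8): 4·t ≡ 7 − 3 = 4 (mod 8).
    Divide the congruence (and modulus) by g = 4: 1·t ≡ 1 (mod 2).
    So t ≡ 1 (mod 2).
    Then x = 3 + 4·1 = 7, valid modulo lcm(4, 8) = 8: x ≡ 7 (mod 8).
  Combine with x ≡ 5 (mod 18): gcd(8, 18) = 2; 5 - 7 = -2, which IS divisible by 2, so compatible.
    Write x = 7 + 8·t and substitute into x ≡ 5 (mod 18): 8·t ≡ 5 − 7 = -2 (mod 18).
    Divide the congruence (and modulus) by g = 2: 4·t ≡ -1 (mod 9).
    Reduce coefficients mod 9: 4·t ≡ 8 (mod 9).
    The inverse of 4 mod 9 is 7 (since 4·7 = 28 = 3·9 + 1), so t ≡ 7·8 = 56 ≡ 2 (mod 9).
    Then x = 7 + 8·2 = 23, valid modulo lcm(8, 18) = 72: x ≡ 23 (mod 72).
Verify: 23 mod 4 = 3, 23 mod 8 = 7, 23 mod 18 = 5.

x ≡ 23 (mod 72).


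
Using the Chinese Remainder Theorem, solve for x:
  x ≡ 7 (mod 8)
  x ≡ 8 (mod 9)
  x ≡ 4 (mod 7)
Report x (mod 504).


Moduli 8, 9, 7 are pairwise coprime; by CRT there is a unique solution modulo M = 8 · 9 · 7 = 504.
Solve pairwise, accumulating the modulus:
  Start with x ≡ 7 (mod 8).
  Combine with x ≡ 8 (mod 9): since gcd(8, 9) = 1, we get a unique residue mod 72.
    Write x = 7 + 8·t and substitute into x ≡ 8 (mod 9): 8·t ≡ 8 − 7 = 1 (mod 9).
    The inverse of 8 mod 9 is 8 (since 8·8 = 64 = 7·9 + 1), so t ≡ 8·1 = 8 ≡ 8 (mod 9).
    Then x = 7 + 8·8 = 71, valid modulo lcm(8, 9) = 72: x ≡ 71 (mod 72).
  Combine with x ≡ 4 (mod 7): since gcd(72, 7) = 1, we get a unique residue mod 504.
    Write x = 71 + 72·t and substitute into x ≡ 4 (mod 7): 72·t ≡ 4 − 71 = -67 (mod 7).
    Reduce coefficients mod 7: 2·t ≡ 3 (mod 7).
    The inverse of 2 mod 7 is 4 (since 2·4 = 8 = 1·7 + 1), so t ≡ 4·3 = 12 ≡ 5 (mod 7).
    Then x = 71 + 72·5 = 431, valid modulo lcm(72, 7) = 504: x ≡ 431 (mod 504).
Verify: 431 mod 8 = 7 ✓, 431 mod 9 = 8 ✓, 431 mod 7 = 4 ✓.

x ≡ 431 (mod 504).


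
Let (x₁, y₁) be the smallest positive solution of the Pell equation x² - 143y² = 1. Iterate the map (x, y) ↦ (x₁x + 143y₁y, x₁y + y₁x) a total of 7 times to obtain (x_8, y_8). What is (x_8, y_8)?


Step 1: Find the fundamental solution (x₁, y₁) of x² - 143y² = 1.
  Expand √143 as a continued fraction. a₀ = ⌊√143⌋ = 11; iterate m_{k+1} = d_k·a_k − m_k, d_{k+1} = (143 − m_{k+1}²)/d_k, a_{k+1} = ⌊(a₀ + m_{k+1})/d_{k+1}⌋ (starting m₀ = 0, d₀ = 1), with convergents p_k = a_k·p_{k-1} + p_{k-2}, q_k = a_k·q_{k-1} + q_{k-2} (p₋₁ = 1, q₋₁ = 0):
  k = 0: a₀ = 11; p₀/q₀ = 11/1; p₀² − 143·q₀² = 121 − 143 = -22.
  k = 1: m = 11, d = 22, a = ⌊(11 + 11)/22⌋ = 1; p/q = (1·11 + 1)/(1·1 + 0) = 12/1; p² − 143·q² = 144 − 143 = 1.
  The first convergent with p² − 143·q² = 1 gives the fundamental solution (x₁, y₁) = (12, 1).
Step 2: Apply the recurrence (x_{n+1}, y_{n+1}) = (x₁x_n + 143y₁y_n, x₁y_n + y₁x_n) repeatedly.
  From (x_1, y_1) = (12, 1): x_2 = 12·12 + 143·1·1 = 287; y_2 = 12·1 + 1·12 = 24.
  From (x_2, y_2) = (287, 24): x_3 = 12·287 + 143·1·24 = 6876; y_3 = 12·24 + 1·287 = 575.
  From (x_3, y_3) = (6876, 575): x_4 = 12·6876 + 143·1·575 = 164737; y_4 = 12·575 + 1·6876 = 13776.
  From (x_4, y_4) = (164737, 13776): x_5 = 12·164737 + 143·1·13776 = 3946812; y_5 = 12·13776 + 1·164737 = 330049.
  From (x_5, y_5) = (3946812, 330049): x_6 = 12·3946812 + 143·1·330049 = 94558751; y_6 = 12·330049 + 1·3946812 = 7907400.
  From (x_6, y_6) = (94558751, 7907400): x_7 = 12·94558751 + 143·1·7907400 = 2265463212; y_7 = 12·7907400 + 1·94558751 = 189447551.
  From (x_7, y_7) = (2265463212, 189447551): x_8 = 12·2265463212 + 143·1·189447551 = 54276558337; y_8 = 12·189447551 + 1·2265463212 = 4538833824.
Step 3: Verify x_8² - 143·y_8² = 2945944784909764205569 - 2945944784909764205568 = 1 (should be 1). ✓

(x_1, y_1) = (12, 1); (x_8, y_8) = (54276558337, 4538833824).


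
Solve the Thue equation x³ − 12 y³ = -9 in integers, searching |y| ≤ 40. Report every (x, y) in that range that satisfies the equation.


The equation is x³ - 12y³ = -9. For fixed y, x³ = 12·y³ − 9, so a solution requires the RHS to be a perfect cube.
Strategy: iterate y from -40 to 40, compute RHS = 12·y³ − 9, and check whether it is a (positive or negative) perfect cube.
Check small values of y:
  y = 0: RHS = -9 is not a perfect cube.
  y = 1: RHS = 3 is not a perfect cube.
  y = -1: RHS = -21 is not a perfect cube.
  y = 2: RHS = 87 is not a perfect cube.
  y = -2: RHS = -105 is not a perfect cube.
  y = 3: RHS = 315 is not a perfect cube.
  y = -3: RHS = -333 is not a perfect cube.
Continuing the search up to |y| = 40 finds no solutions either.
No (x, y) in the scanned range satisfies the equation.

No integer solutions with |y| ≤ 40.


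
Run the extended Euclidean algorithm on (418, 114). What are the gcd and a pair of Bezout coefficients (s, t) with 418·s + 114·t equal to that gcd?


Euclidean algorithm on (418, 114) — divide until remainder is 0:
  418 = 3 · 114 + 76
  114 = 1 · 76 + 38
  76 = 2 · 38 + 0
gcd(418, 114) = 38.
Track Bezout coefficients alongside the remainders: start with r₀ = 418 = a·1 + b·0 (s = 1, t = 0) and r₁ = 114 = a·0 + b·1 (s = 0, t = 1); each new remainder r_{k+1} = r_{k-1} − q_k·r_k inherits s_{k+1} = s_{k-1} − q_k·s_k, t_{k+1} = t_{k-1} − q_k·t_k, so r_k = a·s_k + b·t_k at every step:
  q = 3: r = 76, s = 1 − 3·0 = 1, t = 0 − 3·1 = -3  (check: 418·1 + 114·(-3) = 76)
  q = 1: r = 38, s = 0 − 1·1 = -1, t = 1 − 1·(-3) = 4  (check: 418·(-1) + 114·4 = 38)
The row with r = 38 (the gcd) gives the Bezout coefficients s = -1, t = 4.
Result: 418 · (-1) + 114 · (4) = 38.

gcd(418, 114) = 38; s = -1, t = 4 (check: 418·(-1) + 114·4 = 38).


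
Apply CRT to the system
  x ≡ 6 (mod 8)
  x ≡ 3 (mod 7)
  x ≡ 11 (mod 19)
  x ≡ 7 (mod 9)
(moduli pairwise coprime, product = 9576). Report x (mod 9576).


Product of moduli M = 8 · 7 · 19 · 9 = 9576.
Merge one congruence at a time:
  Start: x ≡ 6 (mod 8).
  Combine with x ≡ 3 (mod 7); new modulus lcm = 56.
    Write x = 6 + 8·t and substitute into x ≡ 3 (mod 7): 8·t ≡ 3 − 6 = -3 (mod 7).
    Reduce coefficients mod 7: 1·t ≡ 4 (mod 7).
    So t ≡ 4 (mod 7).
    Then x = 6 + 8·4 = 38, valid modulo lcm(8, 7) = 56: x ≡ 38 (mod 56).
  Combine with x ≡ 11 (mod 19); new modulus lcm = 1064.
    Write x = 38 + 56·t and substitute into x ≡ 11 (mod 19): 56·t ≡ 11 − 38 = -27 (mod 19).
    Reduce coefficients mod 19: 18·t ≡ 11 (mod 19).
    The inverse of 18 mod 19 is 18 (since 18·18 = 324 = 17·19 + 1), so t ≡ 18·11 = 198 ≡ 8 (mod 19).
    Then x = 38 + 56·8 = 486, valid modulo lcm(56, 19) = 1064: x ≡ 486 (mod 1064).
  Combine with x ≡ 7 (mod 9); new modulus lcm = 9576.
    Write x = 486 + 1064·t and substitute into x ≡ 7 (mod 9): 1064·t ≡ 7 − 486 = -479 (mod 9).
    Reduce coefficients mod 9: 2·t ≡ 7 (mod 9).
    The inverse of 2 mod 9 is 5 (since 2·5 = 10 = 1·9 + 1), so t ≡ 5·7 = 35 ≡ 8 (mod 9).
    Then x = 486 + 1064·8 = 8998, valid modulo lcm(1064, 9) = 9576: x ≡ 8998 (mod 9576).
Verify against each original: 8998 mod 8 = 6, 8998 mod 7 = 3, 8998 mod 19 = 11, 8998 mod 9 = 7.

x ≡ 8998 (mod 9576).


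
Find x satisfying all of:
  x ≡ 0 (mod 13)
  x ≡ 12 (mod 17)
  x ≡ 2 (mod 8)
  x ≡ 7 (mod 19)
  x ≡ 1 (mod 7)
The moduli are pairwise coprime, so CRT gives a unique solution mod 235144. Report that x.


Product of moduli M = 13 · 17 · 8 · 19 · 7 = 235144.
Merge one congruence at a time:
  Start: x ≡ 0 (mod 13).
  Combine with x ≡ 12 (mod 17); new modulus lcm = 221.
    Write x = 0 + 13·t and substitute into x ≡ 12 (mod 17): 13·t ≡ 12 − 0 = 12 (mod 17).
    The inverse of 13 mod 17 is 4 (since 13·4 = 52 = 3·17 + 1), so t ≡ 4·12 = 48 ≡ 14 (mod 17).
    Then x = 0 + 13·14 = 182, valid modulo lcm(13, 17) = 221: x ≡ 182 (mod 221).
  Combine with x ≡ 2 (mod 8); new modulus lcm = 1768.
    Write x = 182 + 221·t and substitute into x ≡ 2 (mod 8): 221·t ≡ 2 − 182 = -180 (mod 8).
    Reduce coefficients mod 8: 5·t ≡ 4 (mod 8).
    The inverse of 5 mod 8 is 5 (since 5·5 = 25 = 3·8 + 1), so t ≡ 5·4 = 20 ≡ 4 (mod 8).
    Then x = 182 + 221·4 = 1066, valid modulo lcm(221, 8) = 1768: x ≡ 1066 (mod 1768).
  Combine with x ≡ 7 (mod 19); new modulus lcm = 33592.
    Write x = 1066 + 1768·t and substitute into x ≡ 7 (mod 19): 1768·t ≡ 7 − 1066 = -1059 (mod 19).
    Reduce coefficients mod 19: 1·t ≡ 5 (mod 19).
    So t ≡ 5 (mod 19).
    Then x = 1066 + 1768·5 = 9906, valid modulo lcm(1768, 19) = 33592: x ≡ 9906 (mod 33592).
  Combine with x ≡ 1 (mod 7); new modulus lcm = 235144.
    Write x = 9906 + 33592·t and substitute into x ≡ 1 (mod 7): 33592·t ≡ 1 − 9906 = -9905 (mod 7).
    Reduce coefficients mod 7: 6·t ≡ 0 (mod 7).
    The inverse of 6 mod 7 is 6 (since 6·6 = 36 = 5·7 + 1), so t ≡ 6·0 = 0 ≡ 0 (mod 7).
    Then x = 9906 + 33592·0 = 9906, valid modulo lcm(33592, 7) = 235144: x ≡ 9906 (mod 235144).
Verify against each original: 9906 mod 13 = 0, 9906 mod 17 = 12, 9906 mod 8 = 2, 9906 mod 19 = 7, 9906 mod 7 = 1.

x ≡ 9906 (mod 235144).


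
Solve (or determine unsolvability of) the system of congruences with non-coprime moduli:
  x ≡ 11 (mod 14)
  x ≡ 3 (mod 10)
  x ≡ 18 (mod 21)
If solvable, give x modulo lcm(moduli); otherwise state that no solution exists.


Moduli 14, 10, 21 are not pairwise coprime, so CRT works modulo lcm(m_i) when all pairwise compatibility conditions hold.
Pairwise compatibility: gcd(m_i, m_j) must divide a_i - a_j for every pair.
Merge one congruence at a time:
  Start: x ≡ 11 (mod 14).
  Combine with x ≡ 3 (mod 10): gcd(14, 10) = 2; 3 - 11 = -8, which IS divisible by 2, so compatible.
    Write x = 11 + 14·t and substitute into x ≡ 3 (mod 10): 14·t ≡ 3 − 11 = -8 (mod 10).
    Divide the congruence (and modulus) by g = 2: 7·t ≡ -4 (mod 5).
    Reduce coefficients mod 5: 2·t ≡ 1 (mod 5).
    The inverse of 2 mod 5 is 3 (since 2·3 = 6 = 1·5 + 1), so t ≡ 3·1 = 3 ≡ 3 (mod 5).
    Then x = 11 + 14·3 = 53, valid modulo lcm(14, 10) = 70: x ≡ 53 (mod 70).
  Combine with x ≡ 18 (mod 21): gcd(70, 21) = 7; 18 - 53 = -35, which IS divisible by 7, so compatible.
    Write x = 53 + 70·t and substitute into x ≡ 18 (mod 21): 70·t ≡ 18 − 53 = -35 (mod 21).
    Divide the congruence (and modulus) by g = 7: 10·t ≡ -5 (mod 3).
    Reduce coefficients mod 3: 1·t ≡ 1 (mod 3).
    So t ≡ 1 (mod 3).
    Then x = 53 + 70·1 = 123, valid modulo lcm(70, 21) = 210: x ≡ 123 (mod 210).
Verify: 123 mod 14 = 11, 123 mod 10 = 3, 123 mod 21 = 18.

x ≡ 123 (mod 210).


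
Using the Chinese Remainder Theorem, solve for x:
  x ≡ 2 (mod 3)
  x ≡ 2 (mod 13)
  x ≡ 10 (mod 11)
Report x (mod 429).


Moduli 3, 13, 11 are pairwise coprime; by CRT there is a unique solution modulo M = 3 · 13 · 11 = 429.
Solve pairwise, accumulating the modulus:
  Start with x ≡ 2 (mod 3).
  Combine with x ≡ 2 (mod 13): since gcd(3, 13) = 1, we get a unique residue mod 39.
    Write x = 2 + 3·t and substitute into x ≡ 2 (mod 13): 3·t ≡ 2 − 2 = 0 (mod 13).
    The inverse of 3 mod 13 is 9 (since 3·9 = 27 = 2·13 + 1), so t ≡ 9·0 = 0 ≡ 0 (mod 13).
    Then x = 2 + 3·0 = 2, valid modulo lcm(3, 13) = 39: x ≡ 2 (mod 39).
  Combine with x ≡ 10 (mod 11): since gcd(39, 11) = 1, we get a unique residue mod 429.
    Write x = 2 + 39·t and substitute into x ≡ 10 (mod 11): 39·t ≡ 10 − 2 = 8 (mod 11).
    Reduce coefficients mod 11: 6·t ≡ 8 (mod 11).
    The inverse of 6 mod 11 is 2 (since 6·2 = 12 = 1·11 + 1), so t ≡ 2·8 = 16 ≡ 5 (mod 11).
    Then x = 2 + 39·5 = 197, valid modulo lcm(39, 11) = 429: x ≡ 197 (mod 429).
Verify: 197 mod 3 = 2 ✓, 197 mod 13 = 2 ✓, 197 mod 11 = 10 ✓.

x ≡ 197 (mod 429).


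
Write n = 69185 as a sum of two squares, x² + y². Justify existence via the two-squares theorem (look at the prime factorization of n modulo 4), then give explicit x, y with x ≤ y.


Step 1: Factor n = 69185 = 5 · 101 · 137.
Step 2: Check the mod-4 condition on each prime factor: 5 ≡ 1 (mod 4), exponent 1; 101 ≡ 1 (mod 4), exponent 1; 137 ≡ 1 (mod 4), exponent 1.
All primes ≡ 3 (mod 4) appear to even exponent (or don't appear), so by the two-squares theorem n IS expressible as a sum of two squares.
Step 3: Build a representation. Here n = 5 · 101 · 137 is a product of primes ≡ 1 (mod 4). Each prime p ≡ 1 (mod 4) is itself a sum of two squares; find a² by testing p − a² for a perfect square:
  5: 5 − 1² = 4 = 2² ⇒ 5 = 1² + 2².
  101: 101 − 1² = 100 = 10² ⇒ 101 = 1² + 10².
  137: 137 − 1² = 136, 137 − 2² = 133, 137 − 3² = 128, 137 − 4² = 121 = 11² ⇒ 137 = 4² + 11².
  Combine using the Brahmagupta–Fibonacci identity (a² + b²)(c² + d²) = (ac − bd)² + (ad + bc)² = (ac + bd)² + (ad − bc)²:
  5 · 101 = 505: from (1² + 2²)(1² + 10²), take (1·1 − 2·10, 1·10 + 2·1) = (1 − 20, 10 + 2) = (-19, 12); dropping signs (only squares matter) gives (19, 12); check 19² + 12² = 361 + 144 = 505 ✓.
  505 · 137 = 69185: from (19² + 12²)(4² + 11²), take (19·4 − 12·11, 19·11 + 12·4) = (76 − 132, 209 + 48) = (-56, 257); dropping signs (only squares matter) gives (56, 257); check 56² + 257² = 3136 + 66049 = 69185 ✓.
Step 4: Order so x ≤ y and verify: 56² + 257² = 3136 + 66049 = 69185 = n. ✓

n = 69185 = 56² + 257² (one valid representation with x ≤ y).


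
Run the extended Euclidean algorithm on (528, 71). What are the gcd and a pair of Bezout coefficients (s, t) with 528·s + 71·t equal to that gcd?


Euclidean algorithm on (528, 71) — divide until remainder is 0:
  528 = 7 · 71 + 31
  71 = 2 · 31 + 9
  31 = 3 · 9 + 4
  9 = 2 · 4 + 1
  4 = 4 · 1 + 0
gcd(528, 71) = 1.
Track Bezout coefficients alongside the remainders: start with r₀ = 528 = a·1 + b·0 (s = 1, t = 0) and r₁ = 71 = a·0 + b·1 (s = 0, t = 1); each new remainder r_{k+1} = r_{k-1} − q_k·r_k inherits s_{k+1} = s_{k-1} − q_k·s_k, t_{k+1} = t_{k-1} − q_k·t_k, so r_k = a·s_k + b·t_k at every step:
  q = 7: r = 31, s = 1 − 7·0 = 1, t = 0 − 7·1 = -7  (check: 528·1 + 71·(-7) = 31)
  q = 2: r = 9, s = 0 − 2·1 = -2, t = 1 − 2·(-7) = 15  (check: 528·(-2) + 71·15 = 9)
  q = 3: r = 4, s = 1 − 3·(-2) = 7, t = -7 − 3·15 = -52  (check: 528·7 + 71·(-52) = 4)
  q = 2: r = 1, s = -2 − 2·7 = -16, t = 15 − 2·(-52) = 119  (check: 528·(-16) + 71·119 = 1)
The row with r = 1 (the gcd) gives the Bezout coefficients s = -16, t = 119.
Result: 528 · (-16) + 71 · (119) = 1.

gcd(528, 71) = 1; s = -16, t = 119 (check: 528·(-16) + 71·119 = 1).


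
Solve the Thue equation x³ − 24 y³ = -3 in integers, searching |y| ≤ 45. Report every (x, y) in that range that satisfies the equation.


The equation is x³ - 24y³ = -3. For fixed y, x³ = 24·y³ − 3, so a solution requires the RHS to be a perfect cube.
Strategy: iterate y from -45 to 45, compute RHS = 24·y³ − 3, and check whether it is a (positive or negative) perfect cube.
Check small values of y:
  y = 0: RHS = -3 is not a perfect cube.
  y = 1: RHS = 21 is not a perfect cube.
  y = -1: RHS = -27 = (-3)³ ⇒ x = -3 works.
  y = 2: RHS = 189 is not a perfect cube.
  y = -2: RHS = -195 is not a perfect cube.
  y = 3: RHS = 645 is not a perfect cube.
  y = -3: RHS = -651 is not a perfect cube.
Continuing the search up to |y| = 45 finds no further solutions beyond those listed.
Collected solutions: (-3, -1).

Solutions (with |y| ≤ 45): (-3, -1).


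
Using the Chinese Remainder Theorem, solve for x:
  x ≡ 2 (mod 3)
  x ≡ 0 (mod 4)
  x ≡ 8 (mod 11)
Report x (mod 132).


Moduli 3, 4, 11 are pairwise coprime; by CRT there is a unique solution modulo M = 3 · 4 · 11 = 132.
Solve pairwise, accumulating the modulus:
  Start with x ≡ 2 (mod 3).
  Combine with x ≡ 0 (mod 4): since gcd(3, 4) = 1, we get a unique residue mod 12.
    Write x = 2 + 3·t and substitute into x ≡ 0 (mod 4): 3·t ≡ 0 − 2 = -2 (mod 4).
    Reduce coefficients mod 4: 3·t ≡ 2 (mod 4).
    The inverse of 3 mod 4 is 3 (since 3·3 = 9 = 2·4 + 1), so t ≡ 3·2 = 6 ≡ 2 (mod 4).
    Then x = 2 + 3·2 = 8, valid modulo lcm(3, 4) = 12: x ≡ 8 (mod 12).
  Combine with x ≡ 8 (mod 11): since gcd(12, 11) = 1, we get a unique residue mod 132.
    Write x = 8 + 12·t and substitute into x ≡ 8 (mod 11): 12·t ≡ 8 − 8 = 0 (mod 11).
    Reduce coefficients mod 11: 1·t ≡ 0 (mod 11).
    So t ≡ 0 (mod 11).
    Then x = 8 + 12·0 = 8, valid modulo lcm(12, 11) = 132: x ≡ 8 (mod 132).
Verify: 8 mod 3 = 2 ✓, 8 mod 4 = 0 ✓, 8 mod 11 = 8 ✓.

x ≡ 8 (mod 132).


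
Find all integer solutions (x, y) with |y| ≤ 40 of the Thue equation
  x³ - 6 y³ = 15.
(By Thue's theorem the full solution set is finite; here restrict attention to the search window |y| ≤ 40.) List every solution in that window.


The equation is x³ - 6y³ = 15. For fixed y, x³ = 6·y³ + 15, so a solution requires the RHS to be a perfect cube.
Strategy: iterate y from -40 to 40, compute RHS = 6·y³ + 15, and check whether it is a (positive or negative) perfect cube.
Check small values of y:
  y = 0: RHS = 15 is not a perfect cube.
  y = 1: RHS = 21 is not a perfect cube.
  y = -1: RHS = 9 is not a perfect cube.
  y = 2: RHS = 63 is not a perfect cube.
  y = -2: RHS = -33 is not a perfect cube.
  y = 3: RHS = 177 is not a perfect cube.
  y = -3: RHS = -147 is not a perfect cube.
Continuing the search up to |y| = 40 finds no solutions either.
No (x, y) in the scanned range satisfies the equation.

No integer solutions with |y| ≤ 40.


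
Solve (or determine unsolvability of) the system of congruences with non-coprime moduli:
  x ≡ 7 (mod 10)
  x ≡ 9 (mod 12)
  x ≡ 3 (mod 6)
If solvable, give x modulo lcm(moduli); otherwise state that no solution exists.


Moduli 10, 12, 6 are not pairwise coprime, so CRT works modulo lcm(m_i) when all pairwise compatibility conditions hold.
Pairwise compatibility: gcd(m_i, m_j) must divide a_i - a_j for every pair.
Merge one congruence at a time:
  Start: x ≡ 7 (mod 10).
  Combine with x ≡ 9 (mod 12): gcd(10, 12) = 2; 9 - 7 = 2, which IS divisible by 2, so compatible.
    Write x = 7 + 10·t and substitute into x ≡ 9 (mod 12): 10·t ≡ 9 − 7 = 2 (mod 12).
    Divide the congruence (and modulus) by g = 2: 5·t ≡ 1 (mod 6).
    The inverse of 5 mod 6 is 5 (since 5·5 = 25 = 4·6 + 1), so t ≡ 5·1 = 5 ≡ 5 (mod 6).
    Then x = 7 + 10·5 = 57, valid modulo lcm(10, 12) = 60: x ≡ 57 (mod 60).
  Combine with x ≡ 3 (mod 6): gcd(60, 6) = 6; 3 - 57 = -54, which IS divisible by 6, so compatible.
    Write x = 57 + 60·t and substitute into x ≡ 3 (mod 6): 60·t ≡ 3 − 57 = -54 (mod 6).
    Divide the congruence (and modulus) by g = 6: 10·t ≡ -9 (mod 1).
    Modulo 1 every t works; take t = 0.
    Then x = 57 + 60·0 = 57, valid modulo lcm(60, 6) = 60: x ≡ 57 (mod 60).
Verify: 57 mod 10 = 7, 57 mod 12 = 9, 57 mod 6 = 3.

x ≡ 57 (mod 60).


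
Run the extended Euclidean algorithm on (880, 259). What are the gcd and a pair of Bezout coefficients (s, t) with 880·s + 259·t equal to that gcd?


Euclidean algorithm on (880, 259) — divide until remainder is 0:
  880 = 3 · 259 + 103
  259 = 2 · 103 + 53
  103 = 1 · 53 + 50
  53 = 1 · 50 + 3
  50 = 16 · 3 + 2
  3 = 1 · 2 + 1
  2 = 2 · 1 + 0
gcd(880, 259) = 1.
Track Bezout coefficients alongside the remainders: start with r₀ = 880 = a·1 + b·0 (s = 1, t = 0) and r₁ = 259 = a·0 + b·1 (s = 0, t = 1); each new remainder r_{k+1} = r_{k-1} − q_k·r_k inherits s_{k+1} = s_{k-1} − q_k·s_k, t_{k+1} = t_{k-1} − q_k·t_k, so r_k = a·s_k + b·t_k at every step:
  q = 3: r = 103, s = 1 − 3·0 = 1, t = 0 − 3·1 = -3  (check: 880·1 + 259·(-3) = 103)
  q = 2: r = 53, s = 0 − 2·1 = -2, t = 1 − 2·(-3) = 7  (check: 880·(-2) + 259·7 = 53)
  q = 1: r = 50, s = 1 − 1·(-2) = 3, t = -3 − 1·7 = -10  (check: 880·3 + 259·(-10) = 50)
  q = 1: r = 3, s = -2 − 1·3 = -5, t = 7 − 1·(-10) = 17  (check: 880·(-5) + 259·17 = 3)
  q = 16: r = 2, s = 3 − 16·(-5) = 83, t = -10 − 16·17 = -282  (check: 880·83 + 259·(-282) = 2)
  q = 1: r = 1, s = -5 − 1·83 = -88, t = 17 − 1·(-282) = 299  (check: 880·(-88) + 259·299 = 1)
The row with r = 1 (the gcd) gives the Bezout coefficients s = -88, t = 299.
Result: 880 · (-88) + 259 · (299) = 1.

gcd(880, 259) = 1; s = -88, t = 299 (check: 880·(-88) + 259·299 = 1).


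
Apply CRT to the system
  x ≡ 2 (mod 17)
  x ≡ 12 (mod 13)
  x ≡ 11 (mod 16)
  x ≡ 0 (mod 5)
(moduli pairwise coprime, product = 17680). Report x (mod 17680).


Product of moduli M = 17 · 13 · 16 · 5 = 17680.
Merge one congruence at a time:
  Start: x ≡ 2 (mod 17).
  Combine with x ≡ 12 (mod 13); new modulus lcm = 221.
    Write x = 2 + 17·t and substitute into x ≡ 12 (mod 13): 17·t ≡ 12 − 2 = 10 (mod 13).
    Reduce coefficients mod 13: 4·t ≡ 10 (mod 13).
    The inverse of 4 mod 13 is 10 (since 4·10 = 40 = 3·13 + 1), so t ≡ 10·10 = 100 ≡ 9 (mod 13).
    Then x = 2 + 17·9 = 155, valid modulo lcm(17, 13) = 221: x ≡ 155 (mod 221).
  Combine with x ≡ 11 (mod 16); new modulus lcm = 3536.
    Write x = 155 + 221·t and substitute into x ≡ 11 (mod 16): 221·t ≡ 11 − 155 = -144 (mod 16).
    Reduce coefficients mod 16: 13·t ≡ 0 (mod 16).
    The inverse of 13 mod 16 is 5 (since 13·5 = 65 = 4·16 + 1), so t ≡ 5·0 = 0 ≡ 0 (mod 16).
    Then x = 155 + 221·0 = 155, valid modulo lcm(221, 16) = 3536: x ≡ 155 (mod 3536).
  Combine with x ≡ 0 (mod 5); new modulus lcm = 17680.
    Write x = 155 + 3536·t and substitute into x ≡ 0 (mod 5): 3536·t ≡ 0 − 155 = -155 (mod 5).
    Reduce coefficients mod 5: 1·t ≡ 0 (mod 5).
    So t ≡ 0 (mod 5).
    Then x = 155 + 3536·0 = 155, valid modulo lcm(3536, 5) = 17680: x ≡ 155 (mod 17680).
Verify against each original: 155 mod 17 = 2, 155 mod 13 = 12, 155 mod 16 = 11, 155 mod 5 = 0.

x ≡ 155 (mod 17680).
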